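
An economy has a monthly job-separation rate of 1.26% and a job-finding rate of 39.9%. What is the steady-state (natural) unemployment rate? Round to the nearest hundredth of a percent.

At steady state the flows balance: s·E = f·U, so U/(E+U) = s/(s+f).
u* = 1.26 / (1.26 + 39.9) = 1.26 / 41.16 = 3.06%.

Steady-state unemployment rate ≈ 3.06%.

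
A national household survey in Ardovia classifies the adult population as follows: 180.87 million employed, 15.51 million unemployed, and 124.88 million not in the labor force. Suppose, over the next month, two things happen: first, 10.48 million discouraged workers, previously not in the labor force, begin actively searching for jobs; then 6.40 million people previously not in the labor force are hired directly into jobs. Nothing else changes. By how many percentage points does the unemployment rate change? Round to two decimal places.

Initially, labor force = 180.87 + 15.51 = 196.38 million, so u = 15.51/196.38 = 7.90%.
After the first change, unemployed and labor force both rise by 10.48 → E = 180.87, U = 25.99, labor force = 206.86 million.
After the second change, employed and labor force both rise by 6.40; unemployed unchanged → E = 187.27, U = 25.99, labor force = 213.26 million.
New unemployment rate = 25.99 / 213.26 = 12.19%.
Change = 12.19% − 7.90% = +4.29 percentage points.

The unemployment rate changes by +4.29 percentage points.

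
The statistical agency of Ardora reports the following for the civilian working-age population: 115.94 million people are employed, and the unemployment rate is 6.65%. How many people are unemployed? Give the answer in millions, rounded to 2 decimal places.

About 8.26 million are unemployed.

Let U be the number unemployed. The labor force is E + U, and U/(E+U) = 0.0665.
So U = 0.0665 × 115.94 / (1 − 0.0665) = 7.7100 / 0.9335 ≈ 8.26 million.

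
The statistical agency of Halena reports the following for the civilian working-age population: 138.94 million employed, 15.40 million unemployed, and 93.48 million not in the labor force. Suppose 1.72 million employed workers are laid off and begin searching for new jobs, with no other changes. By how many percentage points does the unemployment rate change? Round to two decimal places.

The unemployment rate changes by +1.11 percentage points.

Initially, labor force = 138.94 + 15.40 = 154.34 million, so u = 15.40/154.34 = 9.98%.
After the change, employed falls and unemployed rises by 1.72; labor force unchanged → E = 137.22, U = 17.12, labor force = 154.34 million.
New unemployment rate = 17.12 / 154.34 = 11.09%.
Change = 11.09% − 9.98% = +1.11 percentage points.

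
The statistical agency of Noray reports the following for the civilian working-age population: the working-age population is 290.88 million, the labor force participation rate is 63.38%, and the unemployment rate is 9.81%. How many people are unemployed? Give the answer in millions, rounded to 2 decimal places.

Labor force = 0.6338 × 290.88 = 184.36 million.
Unemployed = 0.0981 × 184.36 ≈ 18.09 million.

About 18.09 million are unemployed.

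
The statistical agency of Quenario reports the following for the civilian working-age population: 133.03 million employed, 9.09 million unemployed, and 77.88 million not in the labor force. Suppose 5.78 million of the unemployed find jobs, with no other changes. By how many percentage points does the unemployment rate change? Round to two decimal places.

The unemployment rate changes by −4.07 percentage points.

Initially, labor force = 133.03 + 9.09 = 142.12 million, so u = 9.09/142.12 = 6.40%.
After the change, unemployed falls and employed rises by 5.78; labor force unchanged → E = 138.81, U = 3.31, labor force = 142.12 million.
New unemployment rate = 3.31 / 142.12 = 2.33%.
Change = 2.33% − 6.40% = −4.07 percentage points.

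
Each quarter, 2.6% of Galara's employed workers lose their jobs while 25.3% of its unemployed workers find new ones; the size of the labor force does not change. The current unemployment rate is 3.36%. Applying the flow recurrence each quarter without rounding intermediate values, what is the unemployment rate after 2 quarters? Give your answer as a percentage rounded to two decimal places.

Unemployment rate after two quarters ≈ 6.22%.

With a fixed labor force, u_{t+1} = u_t + s·(1−u_t) − f·u_t = u_t·(1−s−f) + s.
Here 1−s−f = 0.721 and s = 0.026.
u_1 = 0.033600 × 0.721 + 0.026 = 0.050226.
u_2 = 0.050226 × 0.721 + 0.026 = 0.062213.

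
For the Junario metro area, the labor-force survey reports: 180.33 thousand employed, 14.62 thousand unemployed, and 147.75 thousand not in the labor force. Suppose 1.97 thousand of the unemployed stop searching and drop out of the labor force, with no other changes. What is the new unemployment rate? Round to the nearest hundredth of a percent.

New unemployment rate ≈ 6.56%.

Initially, labor force = 180.33 + 14.62 = 194.95 thousand, so u = 14.62/194.95 = 7.50%.
After the change, unemployed and labor force both fall by 1.97 → E = 180.33, U = 12.65, labor force = 192.98 thousand.
New unemployment rate = 12.65 / 192.98 = 6.56%.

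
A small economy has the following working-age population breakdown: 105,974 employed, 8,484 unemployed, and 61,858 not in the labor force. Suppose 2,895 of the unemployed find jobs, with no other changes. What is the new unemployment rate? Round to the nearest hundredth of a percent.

Initially, labor force = 105,974 + 8,484 = 114,458, so u = 8,484/114,458 = 7.41%.
After the change, unemployed falls and employed rises by 2,895; labor force unchanged → E = 108,869, U = 5,589, labor force = 114,458.
New unemployment rate = 5,589 / 114,458 = 4.88%.

New unemployment rate ≈ 4.88%.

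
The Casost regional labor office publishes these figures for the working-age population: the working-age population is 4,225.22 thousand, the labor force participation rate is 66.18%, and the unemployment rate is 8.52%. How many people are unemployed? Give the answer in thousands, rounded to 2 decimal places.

Labor force = 0.6618 × 4,225.22 = 2,796.25 thousand.
Unemployed = 0.0852 × 2,796.25 ≈ 238.24 thousand.

About 238.24 thousand are unemployed.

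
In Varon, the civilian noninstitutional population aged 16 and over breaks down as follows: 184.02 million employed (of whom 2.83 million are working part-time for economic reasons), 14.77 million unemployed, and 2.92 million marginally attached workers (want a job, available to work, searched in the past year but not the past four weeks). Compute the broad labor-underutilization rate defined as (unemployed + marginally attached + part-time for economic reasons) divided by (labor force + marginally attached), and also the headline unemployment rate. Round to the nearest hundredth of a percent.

Broad underutilization rate ≈ 10.17%; headline unemployment rate ≈ 7.43%.

Labor force = 184.02 + 14.77 = 198.79 million.
Numerator = 14.77 + 2.92 + 2.83 = 20.52 million.
Denominator = 198.79 + 2.92 = 201.71 million.
Broad rate = 20.52 / 201.71 = 10.17%.
Headline unemployment rate = 14.77 / 198.79 = 7.43%.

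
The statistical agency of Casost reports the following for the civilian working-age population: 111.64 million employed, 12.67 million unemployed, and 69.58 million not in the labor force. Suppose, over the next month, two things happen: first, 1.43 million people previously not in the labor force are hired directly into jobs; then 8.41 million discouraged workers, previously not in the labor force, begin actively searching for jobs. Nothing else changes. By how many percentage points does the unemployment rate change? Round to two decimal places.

Initially, labor force = 111.64 + 12.67 = 124.31 million, so u = 12.67/124.31 = 10.19%.
After the first change, employed and labor force both rise by 1.43; unemployed unchanged → E = 113.07, U = 12.67, labor force = 125.74 million.
After the second change, unemployed and labor force both rise by 8.41 → E = 113.07, U = 21.08, labor force = 134.15 million.
New unemployment rate = 21.08 / 134.15 = 15.71%.
Change = 15.71% − 10.19% = +5.52 percentage points.

The unemployment rate changes by +5.52 percentage points.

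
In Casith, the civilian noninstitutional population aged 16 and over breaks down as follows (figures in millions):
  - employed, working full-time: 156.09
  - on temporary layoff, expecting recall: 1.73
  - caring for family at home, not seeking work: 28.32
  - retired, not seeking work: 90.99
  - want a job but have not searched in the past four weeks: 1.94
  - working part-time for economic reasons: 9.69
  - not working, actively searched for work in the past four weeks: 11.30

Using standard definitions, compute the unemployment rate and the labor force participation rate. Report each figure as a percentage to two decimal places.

Employed = 156.09 + 9.69 = 165.78 million (anyone who worked, including part-time for economic reasons, counts as employed).
Unemployed = 1.73 + 11.30 = 13.03 million (jobless and actively searching, or on temporary layoff).
Labor force = 165.78 + 13.03 = 178.81 million.
Not in labor force = 28.32 + 90.99 + 1.94 = 121.25 million (those not working and not actively searching are outside the labor force — including those who want a job but have given up searching).
Civilian working-age population = 178.81 + 121.25 = 300.06 million.
Unemployment rate = 13.03 / 178.81 = 7.29%.
Labor force participation rate = 178.81 / 300.06 = 59.59%.

Unemployment rate ≈ 7.29%; labor force participation rate ≈ 59.59%.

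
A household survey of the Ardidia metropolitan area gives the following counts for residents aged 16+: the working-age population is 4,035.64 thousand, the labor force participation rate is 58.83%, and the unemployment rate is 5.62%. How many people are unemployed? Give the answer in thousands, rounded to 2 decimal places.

About 133.43 thousand are unemployed.

Labor force = 0.5883 × 4,035.64 = 2,374.17 thousand.
Unemployed = 0.0562 × 2,374.17 ≈ 133.43 thousand.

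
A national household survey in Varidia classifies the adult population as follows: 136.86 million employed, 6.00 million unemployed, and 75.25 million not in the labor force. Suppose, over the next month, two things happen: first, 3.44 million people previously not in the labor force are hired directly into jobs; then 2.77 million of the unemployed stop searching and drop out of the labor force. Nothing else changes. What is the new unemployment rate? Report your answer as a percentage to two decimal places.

Initially, labor force = 136.86 + 6.00 = 142.86 million, so u = 6.00/142.86 = 4.20%.
After the first change, employed and labor force both rise by 3.44; unemployed unchanged → E = 140.30, U = 6.00, labor force = 146.30 million.
After the second change, unemployed and labor force both fall by 2.77 → E = 140.30, U = 3.23, labor force = 143.53 million.
New unemployment rate = 3.23 / 143.53 = 2.25%.

New unemployment rate ≈ 2.25%.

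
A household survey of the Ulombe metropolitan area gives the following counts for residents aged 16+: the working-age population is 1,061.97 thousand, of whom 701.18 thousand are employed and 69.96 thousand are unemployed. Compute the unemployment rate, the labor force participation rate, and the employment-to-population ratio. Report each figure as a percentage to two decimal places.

Labor force = employed + unemployed = 701.18 + 69.96 = 771.14 thousand.
Unemployment rate = 69.96 / 771.14 = 9.07%.
Labor force participation rate = 771.14 / 1,061.97 = 72.61%.
Employment-population ratio = 701.18 / 1,061.97 = 66.03%.

Unemployment rate ≈ 9.07%; labor force participation rate ≈ 72.61%; employment-population ratio ≈ 66.03%.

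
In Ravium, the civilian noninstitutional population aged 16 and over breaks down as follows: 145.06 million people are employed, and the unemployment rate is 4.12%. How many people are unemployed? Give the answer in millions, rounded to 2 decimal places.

Let U be the number unemployed. The labor force is E + U, and U/(E+U) = 0.0412.
So U = 0.0412 × 145.06 / (1 − 0.0412) = 5.9765 / 0.9588 ≈ 6.23 million.

About 6.23 million are unemployed.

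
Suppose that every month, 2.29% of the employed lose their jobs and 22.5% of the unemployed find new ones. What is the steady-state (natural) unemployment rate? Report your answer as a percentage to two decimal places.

At steady state the flows balance: s·E = f·U, so U/(E+U) = s/(s+f).
u* = 2.29 / (2.29 + 22.5) = 2.29 / 24.79 = 9.24%.

Steady-state unemployment rate ≈ 9.24%.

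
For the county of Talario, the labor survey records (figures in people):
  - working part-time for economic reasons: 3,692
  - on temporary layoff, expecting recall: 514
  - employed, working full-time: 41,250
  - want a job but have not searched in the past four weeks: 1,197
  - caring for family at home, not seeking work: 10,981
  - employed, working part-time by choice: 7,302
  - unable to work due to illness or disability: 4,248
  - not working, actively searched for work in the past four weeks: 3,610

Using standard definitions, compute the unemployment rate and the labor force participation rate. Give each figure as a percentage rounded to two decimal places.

Employed = 3,692 + 41,250 + 7,302 = 52,244 (anyone who worked, including part-time for economic reasons, counts as employed).
Unemployed = 514 + 3,610 = 4,124 (jobless and actively searching, or on temporary layoff).
Labor force = 52,244 + 4,124 = 56,368.
Not in labor force = 1,197 + 10,981 + 4,248 = 16,426 (those not working and not actively searching are outside the labor force — including those who want a job but have given up searching).
Civilian working-age population = 56,368 + 16,426 = 72,794.
Unemployment rate = 4,124 / 56,368 = 7.32%.
Labor force participation rate = 56,368 / 72,794 = 77.43%.

Unemployment rate ≈ 7.32%; labor force participation rate ≈ 77.43%.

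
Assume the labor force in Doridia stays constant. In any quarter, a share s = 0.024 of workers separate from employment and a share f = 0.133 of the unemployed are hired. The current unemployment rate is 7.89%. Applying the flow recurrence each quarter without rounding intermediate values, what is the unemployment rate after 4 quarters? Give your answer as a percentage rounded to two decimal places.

Unemployment rate after four quarters ≈ 11.55%.

With a fixed labor force, u_{t+1} = u_t + s·(1−u_t) − f·u_t = u_t·(1−s−f) + s.
Here 1−s−f = 0.843 and s = 0.024.
u_1 = 0.078900 × 0.843 + 0.024 = 0.090513.
u_2 = 0.090513 × 0.843 + 0.024 = 0.100302.
u_3 = 0.100302 × 0.843 + 0.024 = 0.108555.
u_4 = 0.108555 × 0.843 + 0.024 = 0.115512.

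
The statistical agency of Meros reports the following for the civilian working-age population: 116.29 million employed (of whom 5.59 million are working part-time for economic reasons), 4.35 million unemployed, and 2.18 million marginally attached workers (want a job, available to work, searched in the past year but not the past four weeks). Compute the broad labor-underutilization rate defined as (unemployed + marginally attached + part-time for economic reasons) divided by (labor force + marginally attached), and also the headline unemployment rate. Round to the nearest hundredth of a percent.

Labor force = 116.29 + 4.35 = 120.64 million.
Numerator = 4.35 + 2.18 + 5.59 = 12.12 million.
Denominator = 120.64 + 2.18 = 122.82 million.
Broad rate = 12.12 / 122.82 = 9.87%.
Headline unemployment rate = 4.35 / 120.64 = 3.61%.

Broad underutilization rate ≈ 9.87%; headline unemployment rate ≈ 3.61%.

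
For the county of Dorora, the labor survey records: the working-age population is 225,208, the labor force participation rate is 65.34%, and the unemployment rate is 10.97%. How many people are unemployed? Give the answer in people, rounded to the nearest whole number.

Labor force = 0.6534 × 225,208 = 147,151.
Unemployed = 0.1097 × 147,151 ≈ 16,142.

About 16,142 are unemployed.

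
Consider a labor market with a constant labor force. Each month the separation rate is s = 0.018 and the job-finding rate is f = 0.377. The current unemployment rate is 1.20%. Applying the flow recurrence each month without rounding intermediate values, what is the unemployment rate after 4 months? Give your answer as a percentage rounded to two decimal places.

Unemployment rate after four months ≈ 4.11%.

With a fixed labor force, u_{t+1} = u_t + s·(1−u_t) − f·u_t = u_t·(1−s−f) + s.
Here 1−s−f = 0.605 and s = 0.018.
u_1 = 0.012000 × 0.605 + 0.018 = 0.025260.
u_2 = 0.025260 × 0.605 + 0.018 = 0.033282.
u_3 = 0.033282 × 0.605 + 0.018 = 0.038136.
u_4 = 0.038136 × 0.605 + 0.018 = 0.041072.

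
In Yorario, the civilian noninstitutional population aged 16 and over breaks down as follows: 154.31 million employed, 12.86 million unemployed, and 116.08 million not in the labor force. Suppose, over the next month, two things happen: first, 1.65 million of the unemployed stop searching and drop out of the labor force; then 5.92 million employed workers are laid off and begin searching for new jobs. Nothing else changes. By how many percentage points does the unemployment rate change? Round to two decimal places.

Initially, labor force = 154.31 + 12.86 = 167.17 million, so u = 12.86/167.17 = 7.69%.
After the first change, unemployed and labor force both fall by 1.65 → E = 154.31, U = 11.21, labor force = 165.52 million.
After the second change, employed falls and unemployed rises by 5.92; labor force unchanged → E = 148.39, U = 17.13, labor force = 165.52 million.
New unemployment rate = 17.13 / 165.52 = 10.35%.
Change = 10.35% − 7.69% = +2.66 percentage points.

The unemployment rate changes by +2.66 percentage points.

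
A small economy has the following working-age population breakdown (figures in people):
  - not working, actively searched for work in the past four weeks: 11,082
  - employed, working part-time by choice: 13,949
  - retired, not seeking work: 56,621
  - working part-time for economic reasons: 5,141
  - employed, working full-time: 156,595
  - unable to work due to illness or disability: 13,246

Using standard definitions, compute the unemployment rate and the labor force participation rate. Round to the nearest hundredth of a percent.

Employed = 13,949 + 5,141 + 156,595 = 175,685 (anyone who worked, including part-time for economic reasons, counts as employed).
Unemployed = 11,082.
Labor force = 175,685 + 11,082 = 186,767.
Not in labor force = 56,621 + 13,246 = 69,867 (those not working and not actively searching are outside the labor force).
Civilian working-age population = 186,767 + 69,867 = 256,634.
Unemployment rate = 11,082 / 186,767 = 5.93%.
Labor force participation rate = 186,767 / 256,634 = 72.78%.

Unemployment rate ≈ 5.93%; labor force participation rate ≈ 72.78%.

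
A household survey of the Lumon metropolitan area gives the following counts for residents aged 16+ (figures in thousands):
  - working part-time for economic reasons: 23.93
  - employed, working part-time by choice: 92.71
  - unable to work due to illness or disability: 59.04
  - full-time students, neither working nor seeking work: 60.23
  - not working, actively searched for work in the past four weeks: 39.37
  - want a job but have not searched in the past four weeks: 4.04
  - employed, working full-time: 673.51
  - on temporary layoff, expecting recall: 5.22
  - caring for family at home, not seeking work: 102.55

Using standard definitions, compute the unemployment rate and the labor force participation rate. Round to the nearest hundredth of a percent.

Employed = 23.93 + 92.71 + 673.51 = 790.15 thousand (anyone who worked, including part-time for economic reasons, counts as employed).
Unemployed = 39.37 + 5.22 = 44.59 thousand (jobless and actively searching, or on temporary layoff).
Labor force = 790.15 + 44.59 = 834.74 thousand.
Not in labor force = 59.04 + 60.23 + 4.04 + 102.55 = 225.86 thousand (those not working and not actively searching are outside the labor force — including those who want a job but have given up searching).
Civilian working-age population = 834.74 + 225.86 = 1,060.60 thousand.
Unemployment rate = 44.59 / 834.74 = 5.34%.
Labor force participation rate = 834.74 / 1,060.60 = 78.70%.

Unemployment rate ≈ 5.34%; labor force participation rate ≈ 78.70%.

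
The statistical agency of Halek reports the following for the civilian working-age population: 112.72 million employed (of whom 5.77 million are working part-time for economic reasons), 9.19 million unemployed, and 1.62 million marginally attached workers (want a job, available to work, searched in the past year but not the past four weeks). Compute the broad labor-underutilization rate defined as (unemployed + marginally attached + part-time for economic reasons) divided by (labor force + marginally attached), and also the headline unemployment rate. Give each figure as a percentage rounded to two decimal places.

Broad underutilization rate ≈ 13.42%; headline unemployment rate ≈ 7.54%.

Labor force = 112.72 + 9.19 = 121.91 million.
Numerator = 9.19 + 1.62 + 5.77 = 16.58 million.
Denominator = 121.91 + 1.62 = 123.53 million.
Broad rate = 16.58 / 123.53 = 13.42%.
Headline unemployment rate = 9.19 / 121.91 = 7.54%.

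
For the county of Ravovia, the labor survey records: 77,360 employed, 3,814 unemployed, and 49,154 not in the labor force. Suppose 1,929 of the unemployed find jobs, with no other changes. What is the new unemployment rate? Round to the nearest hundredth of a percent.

Initially, labor force = 77,360 + 3,814 = 81,174, so u = 3,814/81,174 = 4.70%.
After the change, unemployed falls and employed rises by 1,929; labor force unchanged → E = 79,289, U = 1,885, labor force = 81,174.
New unemployment rate = 1,885 / 81,174 = 2.32%.

New unemployment rate ≈ 2.32%.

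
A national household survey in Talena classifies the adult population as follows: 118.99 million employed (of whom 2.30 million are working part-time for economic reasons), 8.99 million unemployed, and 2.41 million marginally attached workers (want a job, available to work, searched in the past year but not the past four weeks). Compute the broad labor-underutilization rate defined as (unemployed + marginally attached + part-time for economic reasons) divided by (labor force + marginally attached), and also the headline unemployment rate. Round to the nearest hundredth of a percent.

Broad underutilization rate ≈ 10.51%; headline unemployment rate ≈ 7.02%.

Labor force = 118.99 + 8.99 = 127.98 million.
Numerator = 8.99 + 2.41 + 2.30 = 13.70 million.
Denominator = 127.98 + 2.41 = 130.39 million.
Broad rate = 13.70 / 130.39 = 10.51%.
Headline unemployment rate = 8.99 / 127.98 = 7.02%.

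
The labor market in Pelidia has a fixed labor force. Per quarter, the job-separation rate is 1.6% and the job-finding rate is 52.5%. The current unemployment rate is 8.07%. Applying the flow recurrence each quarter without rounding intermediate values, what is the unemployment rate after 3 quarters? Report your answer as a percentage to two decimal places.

With a fixed labor force, u_{t+1} = u_t + s·(1−u_t) − f·u_t = u_t·(1−s−f) + s.
Here 1−s−f = 0.459 and s = 0.016.
u_1 = 0.080700 × 0.459 + 0.016 = 0.053041.
u_2 = 0.053041 × 0.459 + 0.016 = 0.040346.
u_3 = 0.040346 × 0.459 + 0.016 = 0.034519.

Unemployment rate after three quarters ≈ 3.45%.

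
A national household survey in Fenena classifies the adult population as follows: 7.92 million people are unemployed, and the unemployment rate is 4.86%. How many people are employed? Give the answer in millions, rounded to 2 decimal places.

Labor force = U / u = 7.92 / 0.0486 ≈ 162.96 million.
Employed = labor force − unemployed = 162.96 − 7.92 = 155.04 million.

About 155.04 million are employed.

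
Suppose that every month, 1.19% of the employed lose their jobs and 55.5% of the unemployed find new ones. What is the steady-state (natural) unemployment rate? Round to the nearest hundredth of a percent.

Steady-state unemployment rate ≈ 2.10%.

At steady state the flows balance: s·E = f·U, so U/(E+U) = s/(s+f).
u* = 1.19 / (1.19 + 55.5) = 1.19 / 56.69 = 2.10%.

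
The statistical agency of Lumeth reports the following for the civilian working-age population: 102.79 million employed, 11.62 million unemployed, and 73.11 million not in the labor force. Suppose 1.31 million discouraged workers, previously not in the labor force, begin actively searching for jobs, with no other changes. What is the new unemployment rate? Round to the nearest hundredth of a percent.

Initially, labor force = 102.79 + 11.62 = 114.41 million, so u = 11.62/114.41 = 10.16%.
After the change, unemployed and labor force both rise by 1.31 → E = 102.79, U = 12.93, labor force = 115.72 million.
New unemployment rate = 12.93 / 115.72 = 11.17%.

New unemployment rate ≈ 11.17%.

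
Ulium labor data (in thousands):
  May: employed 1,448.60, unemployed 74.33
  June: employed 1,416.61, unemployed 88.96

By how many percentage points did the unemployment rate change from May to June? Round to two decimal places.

The unemployment rate changed by +1.03 percentage points.

May: labor force = 1,448.60 + 74.33 = 1,522.93; u = 74.33/1,522.93 = 4.88%.
June: labor force = 1,416.61 + 88.96 = 1,505.57; u = 88.96/1,505.57 = 5.91%.
Change = 5.91% − 4.88% = +1.03 pp.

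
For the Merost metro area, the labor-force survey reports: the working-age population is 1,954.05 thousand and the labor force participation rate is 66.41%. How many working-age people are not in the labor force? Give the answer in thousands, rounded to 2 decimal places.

Share not in the labor force = 1 − 0.6641 = 0.3359.
Not in labor force = 0.3359 × 1,954.05 ≈ 656.37 thousand.

About 656.37 thousand are not in the labor force.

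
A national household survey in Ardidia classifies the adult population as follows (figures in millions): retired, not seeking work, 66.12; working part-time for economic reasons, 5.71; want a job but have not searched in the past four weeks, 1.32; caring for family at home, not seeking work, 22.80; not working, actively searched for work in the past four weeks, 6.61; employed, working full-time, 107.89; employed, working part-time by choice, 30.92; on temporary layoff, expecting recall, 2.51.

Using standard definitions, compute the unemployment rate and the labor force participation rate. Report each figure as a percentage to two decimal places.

Employed = 5.71 + 107.89 + 30.92 = 144.52 million (anyone who worked, including part-time for economic reasons, counts as employed).
Unemployed = 6.61 + 2.51 = 9.12 million (jobless and actively searching, or on temporary layoff).
Labor force = 144.52 + 9.12 = 153.64 million.
Not in labor force = 66.12 + 1.32 + 22.80 = 90.24 million (those not working and not actively searching are outside the labor force — including those who want a job but have given up searching).
Civilian working-age population = 153.64 + 90.24 = 243.88 million.
Unemployment rate = 9.12 / 153.64 = 5.94%.
Labor force participation rate = 153.64 / 243.88 = 63.00%.

Unemployment rate ≈ 5.94%; labor force participation rate ≈ 63.00%.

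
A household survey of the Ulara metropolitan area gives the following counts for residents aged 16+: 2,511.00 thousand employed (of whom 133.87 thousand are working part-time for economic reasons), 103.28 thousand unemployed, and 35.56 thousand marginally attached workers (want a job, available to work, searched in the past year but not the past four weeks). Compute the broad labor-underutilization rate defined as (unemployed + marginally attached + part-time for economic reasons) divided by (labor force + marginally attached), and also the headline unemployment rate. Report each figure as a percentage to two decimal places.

Broad underutilization rate ≈ 10.29%; headline unemployment rate ≈ 3.95%.

Labor force = 2,511.00 + 103.28 = 2,614.28 thousand.
Numerator = 103.28 + 35.56 + 133.87 = 272.71 thousand.
Denominator = 2,614.28 + 35.56 = 2,649.84 thousand.
Broad rate = 272.71 / 2,649.84 = 10.29%.
Headline unemployment rate = 103.28 / 2,614.28 = 3.95%.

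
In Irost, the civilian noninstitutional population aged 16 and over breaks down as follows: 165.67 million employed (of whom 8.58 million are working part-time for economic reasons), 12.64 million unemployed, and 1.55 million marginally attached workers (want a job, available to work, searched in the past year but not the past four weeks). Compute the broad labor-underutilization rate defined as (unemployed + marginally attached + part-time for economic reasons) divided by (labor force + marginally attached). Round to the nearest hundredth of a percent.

Broad underutilization rate ≈ 12.66%.

Labor force = 165.67 + 12.64 = 178.31 million.
Numerator = 12.64 + 1.55 + 8.58 = 22.77 million.
Denominator = 178.31 + 1.55 = 179.86 million.
Broad rate = 22.77 / 179.86 = 12.66%.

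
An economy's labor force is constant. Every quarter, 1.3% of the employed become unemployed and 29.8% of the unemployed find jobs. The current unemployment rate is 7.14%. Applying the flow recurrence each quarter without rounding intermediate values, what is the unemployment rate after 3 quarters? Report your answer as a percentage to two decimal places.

With a fixed labor force, u_{t+1} = u_t + s·(1−u_t) − f·u_t = u_t·(1−s−f) + s.
Here 1−s−f = 0.689 and s = 0.013.
u_1 = 0.071400 × 0.689 + 0.013 = 0.062195.
u_2 = 0.062195 × 0.689 + 0.013 = 0.055852.
u_3 = 0.055852 × 0.689 + 0.013 = 0.051482.

Unemployment rate after three quarters ≈ 5.15%.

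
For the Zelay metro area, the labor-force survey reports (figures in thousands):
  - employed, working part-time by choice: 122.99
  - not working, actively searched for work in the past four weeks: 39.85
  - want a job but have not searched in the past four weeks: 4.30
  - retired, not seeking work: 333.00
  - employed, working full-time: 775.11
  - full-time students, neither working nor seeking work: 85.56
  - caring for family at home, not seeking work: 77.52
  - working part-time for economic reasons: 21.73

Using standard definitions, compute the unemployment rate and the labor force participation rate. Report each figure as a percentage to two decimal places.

Employed = 122.99 + 775.11 + 21.73 = 919.83 thousand (anyone who worked, including part-time for economic reasons, counts as employed).
Unemployed = 39.85 thousand.
Labor force = 919.83 + 39.85 = 959.68 thousand.
Not in labor force = 4.30 + 333.00 + 85.56 + 77.52 = 500.38 thousand (those not working and not actively searching are outside the labor force — including those who want a job but have given up searching).
Civilian working-age population = 959.68 + 500.38 = 1,460.06 thousand.
Unemployment rate = 39.85 / 959.68 = 4.15%.
Labor force participation rate = 959.68 / 1,460.06 = 65.73%.

Unemployment rate ≈ 4.15%; labor force participation rate ≈ 65.73%.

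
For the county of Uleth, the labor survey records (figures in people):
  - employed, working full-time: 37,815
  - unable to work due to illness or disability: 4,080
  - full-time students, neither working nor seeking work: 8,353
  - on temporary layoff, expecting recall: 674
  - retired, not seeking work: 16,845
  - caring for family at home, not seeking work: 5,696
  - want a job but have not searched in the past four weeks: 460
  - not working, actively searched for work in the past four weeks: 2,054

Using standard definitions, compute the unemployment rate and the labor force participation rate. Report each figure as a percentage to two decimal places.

Unemployment rate ≈ 6.73%; labor force participation rate ≈ 53.36%.

Employed = 37,815.
Unemployed = 674 + 2,054 = 2,728 (jobless and actively searching, or on temporary layoff).
Labor force = 37,815 + 2,728 = 40,543.
Not in labor force = 4,080 + 8,353 + 16,845 + 5,696 + 460 = 35,434 (those not working and not actively searching are outside the labor force — including those who want a job but have given up searching).
Civilian working-age population = 40,543 + 35,434 = 75,977.
Unemployment rate = 2,728 / 40,543 = 6.73%.
Labor force participation rate = 40,543 / 75,977 = 53.36%.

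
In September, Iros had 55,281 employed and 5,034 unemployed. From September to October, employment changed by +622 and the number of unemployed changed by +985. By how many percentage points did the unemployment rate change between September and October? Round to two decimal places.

September: labor force = 55,281 + 5,034 = 60,315; u = 5,034/60,315 = 8.35%.
October: labor force = 55,903 + 6,019 = 61,922; u = 6,019/61,922 = 9.72%.
Change = 9.72% − 8.35% = +1.37 pp.

The unemployment rate changed by +1.37 percentage points.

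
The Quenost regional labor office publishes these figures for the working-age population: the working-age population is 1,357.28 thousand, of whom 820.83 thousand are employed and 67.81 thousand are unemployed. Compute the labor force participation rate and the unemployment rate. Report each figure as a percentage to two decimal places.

Labor force participation rate ≈ 65.47%; unemployment rate ≈ 7.63%.

Labor force = employed + unemployed = 820.83 + 67.81 = 888.64 thousand.
Unemployment rate = 67.81 / 888.64 = 7.63%.
Labor force participation rate = 888.64 / 1,357.28 = 65.47%.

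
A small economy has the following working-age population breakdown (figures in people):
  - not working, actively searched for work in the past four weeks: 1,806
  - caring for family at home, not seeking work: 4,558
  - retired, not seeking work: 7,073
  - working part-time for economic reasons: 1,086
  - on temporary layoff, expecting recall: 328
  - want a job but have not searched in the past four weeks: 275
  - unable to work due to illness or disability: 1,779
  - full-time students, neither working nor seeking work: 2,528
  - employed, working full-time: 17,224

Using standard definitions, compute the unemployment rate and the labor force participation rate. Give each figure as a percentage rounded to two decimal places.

Unemployment rate ≈ 10.44%; labor force participation rate ≈ 55.77%.

Employed = 1,086 + 17,224 = 18,310 (anyone who worked, including part-time for economic reasons, counts as employed).
Unemployed = 1,806 + 328 = 2,134 (jobless and actively searching, or on temporary layoff).
Labor force = 18,310 + 2,134 = 20,444.
Not in labor force = 4,558 + 7,073 + 275 + 1,779 + 2,528 = 16,213 (those not working and not actively searching are outside the labor force — including those who want a job but have given up searching).
Civilian working-age population = 20,444 + 16,213 = 36,657.
Unemployment rate = 2,134 / 20,444 = 10.44%.
Labor force participation rate = 20,444 / 36,657 = 55.77%.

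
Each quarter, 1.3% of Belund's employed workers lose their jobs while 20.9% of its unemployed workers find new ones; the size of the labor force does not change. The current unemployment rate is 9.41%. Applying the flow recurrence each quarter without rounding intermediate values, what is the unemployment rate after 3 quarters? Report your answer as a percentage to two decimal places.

Unemployment rate after three quarters ≈ 7.53%.

With a fixed labor force, u_{t+1} = u_t + s·(1−u_t) − f·u_t = u_t·(1−s−f) + s.
Here 1−s−f = 0.778 and s = 0.013.
u_1 = 0.094100 × 0.778 + 0.013 = 0.086210.
u_2 = 0.086210 × 0.778 + 0.013 = 0.080071.
u_3 = 0.080071 × 0.778 + 0.013 = 0.075295.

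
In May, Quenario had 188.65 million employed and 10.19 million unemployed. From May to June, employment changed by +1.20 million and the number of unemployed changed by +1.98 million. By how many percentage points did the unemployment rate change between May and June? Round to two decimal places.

May: labor force = 188.65 + 10.19 = 198.84; u = 10.19/198.84 = 5.12%.
June: labor force = 189.85 + 12.17 = 202.02; u = 12.17/202.02 = 6.02%.
Change = 6.02% − 5.12% = +0.90 pp.

The unemployment rate changed by +0.90 percentage points.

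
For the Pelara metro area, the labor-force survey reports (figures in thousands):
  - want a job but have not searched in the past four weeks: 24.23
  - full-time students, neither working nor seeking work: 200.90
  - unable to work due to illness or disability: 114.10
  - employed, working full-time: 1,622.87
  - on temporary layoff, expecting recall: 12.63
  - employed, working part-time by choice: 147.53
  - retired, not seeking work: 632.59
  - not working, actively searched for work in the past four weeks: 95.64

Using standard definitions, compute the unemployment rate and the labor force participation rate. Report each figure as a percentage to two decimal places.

Unemployment rate ≈ 5.76%; labor force participation rate ≈ 65.91%.

Employed = 1,622.87 + 147.53 = 1,770.40 thousand.
Unemployed = 12.63 + 95.64 = 108.27 thousand (jobless and actively searching, or on temporary layoff).
Labor force = 1,770.40 + 108.27 = 1,878.67 thousand.
Not in labor force = 24.23 + 200.90 + 114.10 + 632.59 = 971.82 thousand (those not working and not actively searching are outside the labor force — including those who want a job but have given up searching).
Civilian working-age population = 1,878.67 + 971.82 = 2,850.49 thousand.
Unemployment rate = 108.27 / 1,878.67 = 5.76%.
Labor force participation rate = 1,878.67 / 2,850.49 = 65.91%.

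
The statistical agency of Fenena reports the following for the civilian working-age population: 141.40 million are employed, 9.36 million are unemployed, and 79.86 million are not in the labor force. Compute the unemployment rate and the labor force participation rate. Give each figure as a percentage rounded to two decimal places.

Unemployment rate ≈ 6.21%; labor force participation rate ≈ 65.37%.

Labor force = employed + unemployed = 141.40 + 9.36 = 150.76 million.
Working-age population = 150.76 + 79.86 = 230.62 million.
Unemployment rate = 9.36 / 150.76 = 6.21%.
Labor force participation rate = 150.76 / 230.62 = 65.37%.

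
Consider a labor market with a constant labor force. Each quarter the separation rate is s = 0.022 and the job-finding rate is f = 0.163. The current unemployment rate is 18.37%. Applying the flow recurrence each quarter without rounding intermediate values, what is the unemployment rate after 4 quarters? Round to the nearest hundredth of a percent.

With a fixed labor force, u_{t+1} = u_t + s·(1−u_t) − f·u_t = u_t·(1−s−f) + s.
Here 1−s−f = 0.815 and s = 0.022.
u_1 = 0.183700 × 0.815 + 0.022 = 0.171715.
u_2 = 0.171715 × 0.815 + 0.022 = 0.161948.
u_3 = 0.161948 × 0.815 + 0.022 = 0.153988.
u_4 = 0.153988 × 0.815 + 0.022 = 0.147500.

Unemployment rate after four quarters ≈ 14.75%.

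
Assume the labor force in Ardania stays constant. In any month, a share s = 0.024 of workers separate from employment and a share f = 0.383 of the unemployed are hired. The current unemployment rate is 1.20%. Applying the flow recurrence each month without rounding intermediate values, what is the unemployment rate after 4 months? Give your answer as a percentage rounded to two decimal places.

Unemployment rate after four months ≈ 5.32%.

With a fixed labor force, u_{t+1} = u_t + s·(1−u_t) − f·u_t = u_t·(1−s−f) + s.
Here 1−s−f = 0.593 and s = 0.024.
u_1 = 0.012000 × 0.593 + 0.024 = 0.031116.
u_2 = 0.031116 × 0.593 + 0.024 = 0.042452.
u_3 = 0.042452 × 0.593 + 0.024 = 0.049174.
u_4 = 0.049174 × 0.593 + 0.024 = 0.053160.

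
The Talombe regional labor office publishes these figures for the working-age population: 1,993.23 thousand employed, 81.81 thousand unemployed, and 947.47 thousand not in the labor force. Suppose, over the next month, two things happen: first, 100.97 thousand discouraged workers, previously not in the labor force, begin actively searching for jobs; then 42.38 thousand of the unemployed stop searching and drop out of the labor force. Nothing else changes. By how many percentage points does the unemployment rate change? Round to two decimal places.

Initially, labor force = 1,993.23 + 81.81 = 2,075.04 thousand, so u = 81.81/2,075.04 = 3.94%.
After the first change, unemployed and labor force both rise by 100.97 → E = 1,993.23, U = 182.78, labor force = 2,176.01 thousand.
After the second change, unemployed and labor force both fall by 42.38 → E = 1,993.23, U = 140.40, labor force = 2,133.63 thousand.
New unemployment rate = 140.40 / 2,133.63 = 6.58%.
Change = 6.58% − 3.94% = +2.64 percentage points.

The unemployment rate changes by +2.64 percentage points.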